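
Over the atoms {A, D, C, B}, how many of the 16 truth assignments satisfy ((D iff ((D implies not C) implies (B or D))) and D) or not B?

12

Initial set: {T (((D iff ((D implies not C) implies (B or D))) and D) or not B)}.
T (((D iff ((D implies not C) implies (B or D))) and D) or not B): β-rule — branch into T ((D iff ((D implies not C) implies (B or D))) and D)  //  T not B.
  branch 1 (add T ((D iff ((D implies not C) implies (B or D))) and D)):
    T ((D iff ((D implies not C) implies (B or D))) and D): α-rule — add T (D iff ((D implies not C) implies (B or D))), T D.
    T (D iff ((D implies not C) implies (B or D))): β-rule — branch into T D, T ((D implies not C) implies (B or D))  //  F D, F ((D implies not C) implies (B or D)).
      branch 1.1 (add T D, T ((D implies not C) implies (B or D))):
        T ((D implies not C) implies (B or D)): β-rule — branch into F (D implies not C)  //  T (B or D).
          branch 1.1.1 (add F (D implies not C)):
            F (D implies not C): α-rule — add T D, F not C.
            ○ open, literals {C=true, D=true}.
          branch 1.1.2 (add T (B or D)):
            T (B or D): β-rule — branch into T B  //  T D.
              branch 1.1.2.1 (add T B):
                ○ open, literals {B=true, D=true}.
              branch 1.1.2.2 (add T D):
                ○ open, literals {D=true}.
      branch 1.2 (add F D, F ((D implies not C) implies (B or D))):
        × closes — contains both D and not D.
  branch 2 (add T not B):
    ○ open, literals {B=false}.
1 branch closed, 4 open.
Each open branch fixes some atoms; the unmentioned ones are free. Counting distinct full assignments: branch {C=true, D=true} (A, B) contributes 4 new; branch {B=true, D=true} (A, C) contributes 2 new; branch {D=true} (A, C, B) contributes 2 new; branch {B=false} (A, D, C) contributes 4 new. Total: 12.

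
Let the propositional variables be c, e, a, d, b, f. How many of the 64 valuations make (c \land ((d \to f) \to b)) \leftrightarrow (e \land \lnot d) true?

Initial set: {((c \land ((d \to f) \to b)) \leftrightarrow (e \land \lnot d))}.
((c \land ((d \to f) \to b)) \leftrightarrow (e \land \lnot d)): β-rule — branch into (c \land ((d \to f) \to b)), (e \land \lnot d)  //  \lnot (c \land ((d \to f) \to b)), \lnot (e \land \lnot d).
  branch 1 (add (c \land ((d \to f) \to b)), (e \land \lnot d)):
    (c \land ((d \to f) \to b)): α-rule — add c, ((d \to f) \to b).
    (e \land \lnot d): α-rule — add e, \lnot d.
    ((d \to f) \to b): β-rule — branch into \lnot (d \to f)  //  b.
      branch 1.1 (add \lnot (d \to f)):
        \lnot (d \to f): α-rule — add d, \lnot f.
        × closes — contains both d and \lnot d.
      branch 1.2 (add b):
        ○ open, literals {b=T, c=T, d=F, e=T}.
  branch 2 (add \lnot (c \land ((d \to f) \to b)), \lnot (e \land \lnot d)):
    \lnot (c \land ((d \to f) \to b)): β-rule — branch into \lnot c  //  \lnot ((d \to f) \to b).
      branch 2.1 (add \lnot c):
        \lnot (e \land \lnot d): β-rule — branch into \lnot e  //  \lnot \lnot d.
          branch 2.1.1 (add \lnot e):
            ○ open, literals {c=F, e=F}.
          branch 2.1.2 (add \lnot \lnot d):
            ○ open, literals {c=F, d=T}.
      branch 2.2 (add \lnot ((d \to f) \to b)):
        \lnot ((d \to f) \to b): α-rule — add (d \to f), \lnot b.
        \lnot (e \land \lnot d): β-rule — branch into \lnot e  //  \lnot \lnot d.
          branch 2.2.1 (add \lnot e):
            (d \to f): β-rule — branch into \lnot d  //  f.
              branch 2.2.1.1 (add \lnot d):
                ○ open, literals {b=F, d=F, e=F}.
              branch 2.2.1.2 (add f):
                ○ open, literals {b=F, e=F, f=T}.
          branch 2.2.2 (add \lnot \lnot d):
            (d \to f): β-rule — branch into \lnot d  //  f.
              branch 2.2.2.1 (add \lnot d):
                × closes — contains both d and \lnot d.
              branch 2.2.2.2 (add f):
                ○ open, literals {b=F, d=T, f=T}.
2 branches closed, 6 open.
Each open branch fixes some atoms; the unmentioned ones are free. Counting distinct full assignments: branch {b=T, c=T, d=F, e=T} (a, f) contributes 4 new; branch {c=F, e=F} (a, d, b, f) contributes 16 new; branch {c=F, d=T} (e, a, b, f) contributes 8 new; branch {b=F, d=F, e=F} (c, a, f) contributes 4 new; branch {b=F, e=F, f=T} (c, a, d) contributes 2 new; branch {b=F, d=T, f=T} (c, e, a) contributes 2 new. Total: 36.

36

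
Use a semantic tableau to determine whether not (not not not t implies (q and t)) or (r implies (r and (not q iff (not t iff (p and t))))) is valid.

Assume the negation and expand:
Initial set: {not (not (not not not t implies (q and t)) or (r implies (r and (not q iff (not t iff (p and t))))))}.
not (not (not not not t implies (q and t)) or (r implies (r and (not q iff (not t iff (p and t)))))): α-rule — add not not (not not not t implies (q and t)), not (r implies (r and (not q iff (not t iff (p and t))))).
not (r implies (r and (not q iff (not t iff (p and t))))): α-rule — add r, not (r and (not q iff (not t iff (p and t)))).
not not (not not not t implies (q and t)): β-rule — branch into not not not not t  //  (q and t).
  branch 1 (add not not not not t):
    not not not not t: drop double negation, giving not not t.
    not (r and (not q iff (not t iff (p and t)))): β-rule — branch into not r  //  not (not q iff (not t iff (p and t))).
      branch 1.1 (add not r):
        × closes — contains both r and not r.
      branch 1.2 (add not (not q iff (not t iff (p and t)))):
        not (not q iff (not t iff (p and t))): β-rule — branch into not q, not (not t iff (p and t))  //  not not q, (not t iff (p and t)).
          branch 1.2.1 (add not q, not (not t iff (p and t))):
            not (not t iff (p and t)): β-rule — branch into not t, not (p and t)  //  not not t, (p and t).
              branch 1.2.1.1 (add not t, not (p and t)):
                × closes — contains both t and not t.
              branch 1.2.1.2 (add not not t, (p and t)):
                (p and t): α-rule — add p, t.
                ○ open, literals {p=T, q=F, r=T, t=T}.
          branch 1.2.2 (add not not q, (not t iff (p and t))):
            (not t iff (p and t)): β-rule — branch into not t, (p and t)  //  not not t, not (p and t).
              branch 1.2.2.1 (add not t, (p and t)):
                × closes — contains both t and not t.
              branch 1.2.2.2 (add not not t, not (p and t)):
                not (p and t): β-rule — branch into not p  //  not t.
                  branch 1.2.2.2.1 (add not p):
                    ○ open, literals {p=F, q=T, r=T, t=T}.
                  branch 1.2.2.2.2 (add not t):
                    × closes — contains both t and not t.
  branch 2 (add (q and t)):
    (q and t): α-rule — add q, t.
    not (r and (not q iff (not t iff (p and t)))): β-rule — branch into not r  //  not (not q iff (not t iff (p and t))).
      branch 2.1 (add not r):
        × closes — contains both r and not r.
      branch 2.2 (add not (not q iff (not t iff (p and t)))):
        not (not q iff (not t iff (p and t))): β-rule — branch into not q, not (not t iff (p and t))  //  not not q, (not t iff (p and t)).
          branch 2.2.1 (add not q, not (not t iff (p and t))):
            × closes — contains both q and not q.
          branch 2.2.2 (add not not q, (not t iff (p and t))):
            (not t iff (p and t)): β-rule — branch into not t, (p and t)  //  not not t, not (p and t).
              branch 2.2.2.1 (add not t, (p and t)):
                × closes — contains both t and not t.
              branch 2.2.2.2 (add not not t, not (p and t)):
                not (p and t): β-rule — branch into not p  //  not t.
                  branch 2.2.2.2.1 (add not p):
                    ○ open, literals {p=F, q=T, r=T, t=T}.
                  branch 2.2.2.2.2 (add not t):
                    × closes — contains both t and not t.
8 branches closed, 3 open.
An open branch gives a countermodel: p=T, q=F, r=T, t=T (unmentioned atoms arbitrary); under it the original formula is false.

Not valid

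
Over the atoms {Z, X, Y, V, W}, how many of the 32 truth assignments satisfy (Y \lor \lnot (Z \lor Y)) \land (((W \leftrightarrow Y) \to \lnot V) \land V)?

Initial set: {T ((Y \lor \lnot (Z \lor Y)) \land (((W \leftrightarrow Y) \to \lnot V) \land V))}.
T ((Y \lor \lnot (Z \lor Y)) \land (((W \leftrightarrow Y) \to \lnot V) \land V)): α-rule — add T (Y \lor \lnot (Z \lor Y)), T (((W \leftrightarrow Y) \to \lnot V) \land V).
T (((W \leftrightarrow Y) \to \lnot V) \land V): α-rule — add T ((W \leftrightarrow Y) \to \lnot V), T V.
T (Y \lor \lnot (Z \lor Y)): β-rule — branch into T Y  //  T \lnot (Z \lor Y).
  branch 1 (add T Y):
    T ((W \leftrightarrow Y) \to \lnot V): β-rule — branch into F (W \leftrightarrow Y)  //  T \lnot V.
      branch 1.1 (add F (W \leftrightarrow Y)):
        F (W \leftrightarrow Y): β-rule — branch into T W, F Y  //  F W, T Y.
          branch 1.1.1 (add T W, F Y):
            × closes — contains both Y and \lnot Y.
          branch 1.1.2 (add F W, T Y):
            ○ open, literals {V=true, W=false, Y=true}.
      branch 1.2 (add T \lnot V):
        × closes — contains both V and \lnot V.
  branch 2 (add T \lnot (Z \lor Y)):
    T \lnot (Z \lor Y): α-rule — add F Z, F Y.
    T ((W \leftrightarrow Y) \to \lnot V): β-rule — branch into F (W \leftrightarrow Y)  //  T \lnot V.
      branch 2.1 (add F (W \leftrightarrow Y)):
        F (W \leftrightarrow Y): β-rule — branch into T W, F Y  //  F W, T Y.
          branch 2.1.1 (add T W, F Y):
            ○ open, literals {V=true, W=true, Y=false, Z=false}.
          branch 2.1.2 (add F W, T Y):
            × closes — contains both Y and \lnot Y.
      branch 2.2 (add T \lnot V):
        × closes — contains both V and \lnot V.
4 branches closed, 2 open.
Each open branch fixes some atoms; the unmentioned ones are free. Counting distinct full assignments: branch {V=true, W=false, Y=true} (Z, X) contributes 4 new; branch {V=true, W=true, Y=false, Z=false} (X) contributes 2 new. Total: 6.

6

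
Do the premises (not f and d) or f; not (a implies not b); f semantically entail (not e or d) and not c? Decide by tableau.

Initial set: {((not f and d) or f); not (a implies not b); f; not ((not e or d) and not c)}.
not (a implies not b): α-rule — add a, not not b.
((not f and d) or f): β-rule — branch into (not f and d)  //  f.
  branch 1 (add (not f and d)):
    (not f and d): α-rule — add not f, d.
    × closes — contains both f and not f.
  branch 2 (add f):
    not ((not e or d) and not c): β-rule — branch into not (not e or d)  //  not not c.
      branch 2.1 (add not (not e or d)):
        not (not e or d): α-rule — add not not e, not d.
        ○ open, literals {a=T, b=T, d=F, e=T, f=T}.
      branch 2.2 (add not not c):
        ○ open, literals {a=T, b=T, c=T, f=T}.
1 branch closed, 2 open.
An open branch gives a countermodel: a=T, b=T, d=F, e=T, f=T (unmentioned atoms arbitrary); the premises hold there but the conclusion fails.

No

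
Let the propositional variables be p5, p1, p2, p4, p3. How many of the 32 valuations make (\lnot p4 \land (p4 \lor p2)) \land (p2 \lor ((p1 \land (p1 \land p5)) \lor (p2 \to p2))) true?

Initial set: {((\lnot p4 \land (p4 \lor p2)) \land (p2 \lor ((p1 \land (p1 \land p5)) \lor (p2 \to p2))))}.
((\lnot p4 \land (p4 \lor p2)) \land (p2 \lor ((p1 \land (p1 \land p5)) \lor (p2 \to p2)))): α-rule — add (\lnot p4 \land (p4 \lor p2)), (p2 \lor ((p1 \land (p1 \land p5)) \lor (p2 \to p2))).
(\lnot p4 \land (p4 \lor p2)): α-rule — add \lnot p4, (p4 \lor p2).
(p2 \lor ((p1 \land (p1 \land p5)) \lor (p2 \to p2))): β-rule — branch into p2  //  ((p1 \land (p1 \land p5)) \lor (p2 \to p2)).
  branch 1 (add p2):
    (p4 \lor p2): β-rule — branch into p4  //  p2.
      branch 1.1 (add p4):
        × closes — contains both p4 and \lnot p4.
      branch 1.2 (add p2):
        ○ open, literals {p2=T, p4=F}.
  branch 2 (add ((p1 \land (p1 \land p5)) \lor (p2 \to p2))):
    (p4 \lor p2): β-rule — branch into p4  //  p2.
      branch 2.1 (add p4):
        × closes — contains both p4 and \lnot p4.
      branch 2.2 (add p2):
        ((p1 \land (p1 \land p5)) \lor (p2 \to p2)): β-rule — branch into (p1 \land (p1 \land p5))  //  (p2 \to p2).
          branch 2.2.1 (add (p1 \land (p1 \land p5))):
            (p1 \land (p1 \land p5)): α-rule — add p1, (p1 \land p5).
            (p1 \land p5): α-rule — add p1, p5.
            ○ open, literals {p1=T, p2=T, p4=F, p5=T}.
          branch 2.2.2 (add (p2 \to p2)):
            (p2 \to p2): β-rule — branch into \lnot p2  //  p2.
              branch 2.2.2.1 (add \lnot p2):
                × closes — contains both p2 and \lnot p2.
              branch 2.2.2.2 (add p2):
                ○ open, literals {p2=T, p4=F}.
3 branches closed, 3 open.
Each open branch fixes some atoms; the unmentioned ones are free. Counting distinct full assignments: branch {p2=T, p4=F} (p5, p1, p3) contributes 8 new; branch {p1=T, p2=T, p4=F, p5=T} (p3) contributes 0 new; branch {p2=T, p4=F} (p5, p1, p3) contributes 0 new. Total: 8.

8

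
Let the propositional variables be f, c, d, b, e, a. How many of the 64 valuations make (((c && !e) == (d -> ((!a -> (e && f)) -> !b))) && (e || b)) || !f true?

40

Initial set: {((((c && !e) == (d -> ((!a -> (e && f)) -> !b))) && (e || b)) || !f)}.
((((c && !e) == (d -> ((!a -> (e && f)) -> !b))) && (e || b)) || !f): β-rule — branch into (((c && !e) == (d -> ((!a -> (e && f)) -> !b))) && (e || b))  //  !f.
  branch 1 (add (((c && !e) == (d -> ((!a -> (e && f)) -> !b))) && (e || b))):
    (((c && !e) == (d -> ((!a -> (e && f)) -> !b))) && (e || b)): α-rule — add ((c && !e) == (d -> ((!a -> (e && f)) -> !b))), (e || b).
    ((c && !e) == (d -> ((!a -> (e && f)) -> !b))): β-rule — branch into (c && !e), (d -> ((!a -> (e && f)) -> !b))  //  !(c && !e), !(d -> ((!a -> (e && f)) -> !b)).
      branch 1.1 (add (c && !e), (d -> ((!a -> (e && f)) -> !b))):
        (c && !e): α-rule — add c, !e.
        (e || b): β-rule — branch into e  //  b.
          branch 1.1.1 (add e):
            × closes — contains both e and !e.
          branch 1.1.2 (add b):
            (d -> ((!a -> (e && f)) -> !b)): β-rule — branch into !d  //  ((!a -> (e && f)) -> !b).
              branch 1.1.2.1 (add !d):
                ○ open, literals {b=true, c=true, d=false, e=false}.
              branch 1.1.2.2 (add ((!a -> (e && f)) -> !b)):
                ((!a -> (e && f)) -> !b): β-rule — branch into !(!a -> (e && f))  //  !b.
                  branch 1.1.2.2.1 (add !(!a -> (e && f))):
                    !(!a -> (e && f)): α-rule — add !a, !(e && f).
                    !(e && f): β-rule — branch into !e  //  !f.
                      branch 1.1.2.2.1.1 (add !e):
                        ○ open, literals {a=false, b=true, c=true, e=false}.
                      branch 1.1.2.2.1.2 (add !f):
                        ○ open, literals {a=false, b=true, c=true, e=false, f=false}.
                  branch 1.1.2.2.2 (add !b):
                    × closes — contains both b and !b.
      branch 1.2 (add !(c && !e), !(d -> ((!a -> (e && f)) -> !b))):
        !(d -> ((!a -> (e && f)) -> !b)): α-rule — add d, !((!a -> (e && f)) -> !b).
        !((!a -> (e && f)) -> !b): α-rule — add (!a -> (e && f)), !!b.
        (e || b): β-rule — branch into e  //  b.
          branch 1.2.1 (add e):
            !(c && !e): β-rule — branch into !c  //  !!e.
              branch 1.2.1.1 (add !c):
                (!a -> (e && f)): β-rule — branch into !!a  //  (e && f).
                  branch 1.2.1.1.1 (add !!a):
                    ○ open, literals {a=true, b=true, c=false, d=true, e=true}.
                  branch 1.2.1.1.2 (add (e && f)):
                    (e && f): α-rule — add e, f.
                    ○ open, literals {b=true, c=false, d=true, e=true, f=true}.
              branch 1.2.1.2 (add !!e):
                (!a -> (e && f)): β-rule — branch into !!a  //  (e && f).
                  branch 1.2.1.2.1 (add !!a):
                    ○ open, literals {a=true, b=true, d=true, e=true}.
                  branch 1.2.1.2.2 (add (e && f)):
                    (e && f): α-rule — add e, f.
                    ○ open, literals {b=true, d=true, e=true, f=true}.
          branch 1.2.2 (add b):
            !(c && !e): β-rule — branch into !c  //  !!e.
              branch 1.2.2.1 (add !c):
                (!a -> (e && f)): β-rule — branch into !!a  //  (e && f).
                  branch 1.2.2.1.1 (add !!a):
                    ○ open, literals {a=true, b=true, c=false, d=true}.
                  branch 1.2.2.1.2 (add (e && f)):
                    (e && f): α-rule — add e, f.
                    ○ open, literals {b=true, c=false, d=true, e=true, f=true}.
              branch 1.2.2.2 (add !!e):
                (!a -> (e && f)): β-rule — branch into !!a  //  (e && f).
                  branch 1.2.2.2.1 (add !!a):
                    ○ open, literals {a=true, b=true, d=true, e=true}.
                  branch 1.2.2.2.2 (add (e && f)):
                    (e && f): α-rule — add e, f.
                    ○ open, literals {b=true, d=true, e=true, f=true}.
  branch 2 (add !f):
    ○ open, literals {f=false}.
2 branches closed, 12 open.
Each open branch fixes some atoms; the unmentioned ones are free. Counting distinct full assignments: branch {b=true, c=true, d=false, e=false} (f, a) contributes 4 new; branch {a=false, b=true, c=true, e=false} (f, d) contributes 2 new; branch {a=false, b=true, c=true, e=false, f=false} (d) contributes 0 new; branch {a=true, b=true, c=false, d=true, e=true} (f) contributes 2 new; branch {b=true, c=false, d=true, e=true, f=true} (a) contributes 1 new; branch {a=true, b=true, d=true, e=true} (f, c) contributes 2 new; branch {b=true, d=true, e=true, f=true} (c, a) contributes 1 new; branch {a=true, b=true, c=false, d=true} (f, e) contributes 2 new; branch {b=true, c=false, d=true, e=true, f=true} (a) contributes 0 new; branch {a=true, b=true, d=true, e=true} (f, c) contributes 0 new; branch {b=true, d=true, e=true, f=true} (c, a) contributes 0 new; branch {f=false} (c, d, b, e, a) contributes 26 new. Total: 40.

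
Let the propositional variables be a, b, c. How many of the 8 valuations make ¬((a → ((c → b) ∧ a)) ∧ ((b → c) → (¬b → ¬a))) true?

Initial set: {¬((a → ((c → b) ∧ a)) ∧ ((b → c) → (¬b → ¬a)))}.
¬((a → ((c → b) ∧ a)) ∧ ((b → c) → (¬b → ¬a))): β-rule — branch into ¬(a → ((c → b) ∧ a))  //  ¬((b → c) → (¬b → ¬a)).
  branch 1 (add ¬(a → ((c → b) ∧ a))):
    ¬(a → ((c → b) ∧ a)): α-rule — add a, ¬((c → b) ∧ a).
    ¬((c → b) ∧ a): β-rule — branch into ¬(c → b)  //  ¬a.
      branch 1.1 (add ¬(c → b)):
        ¬(c → b): α-rule — add c, ¬b.
        ○ open, literals {a=1, b=0, c=1}.
      branch 1.2 (add ¬a):
        × closes — contains both a and ¬a.
  branch 2 (add ¬((b → c) → (¬b → ¬a))):
    ¬((b → c) → (¬b → ¬a)): α-rule — add (b → c), ¬(¬b → ¬a).
    ¬(¬b → ¬a): α-rule — add ¬b, ¬¬a.
    (b → c): β-rule — branch into ¬b  //  c.
      branch 2.1 (add ¬b):
        ○ open, literals {a=1, b=0}.
      branch 2.2 (add c):
        ○ open, literals {a=1, b=0, c=1}.
1 branch closed, 3 open.
Each open branch fixes some atoms; the unmentioned ones are free. Counting distinct full assignments: branch {a=1, b=0, c=1} (none free) contributes 1 new; branch {a=1, b=0} (c) contributes 1 new; branch {a=1, b=0, c=1} (none free) contributes 0 new. Total: 2.

2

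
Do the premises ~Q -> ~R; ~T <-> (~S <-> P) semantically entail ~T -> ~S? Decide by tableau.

Initial set: {(~Q -> ~R); (~T <-> (~S <-> P)); ~(~T -> ~S)}.
~(~T -> ~S): α-rule — add ~T, ~~S.
(~Q -> ~R): β-rule — branch into ~~Q  //  ~R.
  branch 1 (add ~~Q):
    (~T <-> (~S <-> P)): β-rule — branch into ~T, (~S <-> P)  //  ~~T, ~(~S <-> P).
      branch 1.1 (add ~T, (~S <-> P)):
        (~S <-> P): β-rule — branch into ~S, P  //  ~~S, ~P.
          branch 1.1.1 (add ~S, P):
            × closes — contains both S and ~S.
          branch 1.1.2 (add ~~S, ~P):
            ○ open, literals {P=0, Q=1, S=1, T=0}.
      branch 1.2 (add ~~T, ~(~S <-> P)):
        × closes — contains both T and ~T.
  branch 2 (add ~R):
    (~T <-> (~S <-> P)): β-rule — branch into ~T, (~S <-> P)  //  ~~T, ~(~S <-> P).
      branch 2.1 (add ~T, (~S <-> P)):
        (~S <-> P): β-rule — branch into ~S, P  //  ~~S, ~P.
          branch 2.1.1 (add ~S, P):
            × closes — contains both S and ~S.
          branch 2.1.2 (add ~~S, ~P):
            ○ open, literals {P=0, R=0, S=1, T=0}.
      branch 2.2 (add ~~T, ~(~S <-> P)):
        × closes — contains both T and ~T.
4 branches closed, 2 open.
An open branch gives a countermodel: P=0, Q=1, S=1, T=0 (unmentioned atoms arbitrary); the premises hold there but the conclusion fails.

No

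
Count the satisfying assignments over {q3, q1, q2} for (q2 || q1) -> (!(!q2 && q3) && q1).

5

Initial set: {((q2 || q1) -> (!(!q2 && q3) && q1))}.
((q2 || q1) -> (!(!q2 && q3) && q1)): β-rule — branch into !(q2 || q1)  //  (!(!q2 && q3) && q1).
  branch 1 (add !(q2 || q1)):
    !(q2 || q1): α-rule — add !q2, !q1.
    ○ open, literals {q1=false, q2=false}.
  branch 2 (add (!(!q2 && q3) && q1)):
    (!(!q2 && q3) && q1): α-rule — add !(!q2 && q3), q1.
    !(!q2 && q3): β-rule — branch into !!q2  //  !q3.
      branch 2.1 (add !!q2):
        ○ open, literals {q1=true, q2=true}.
      branch 2.2 (add !q3):
        ○ open, literals {q1=true, q3=false}.
0 branches closed, 3 open.
Each open branch fixes some atoms; the unmentioned ones are free. Counting distinct full assignments: branch {q1=false, q2=false} (q3) contributes 2 new; branch {q1=true, q2=true} (q3) contributes 2 new; branch {q1=true, q3=false} (q2) contributes 1 new. Total: 5.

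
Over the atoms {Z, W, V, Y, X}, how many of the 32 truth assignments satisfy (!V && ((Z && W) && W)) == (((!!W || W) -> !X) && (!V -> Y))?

Initial set: {((!V && ((Z && W) && W)) == (((!!W || W) -> !X) && (!V -> Y)))}.
((!V && ((Z && W) && W)) == (((!!W || W) -> !X) && (!V -> Y))): β-rule — branch into (!V && ((Z && W) && W)), (((!!W || W) -> !X) && (!V -> Y))  //  !(!V && ((Z && W) && W)), !(((!!W || W) -> !X) && (!V -> Y)).
  branch 1 (add (!V && ((Z && W) && W)), (((!!W || W) -> !X) && (!V -> Y))):
    (!V && ((Z && W) && W)): α-rule — add !V, ((Z && W) && W).
    (((!!W || W) -> !X) && (!V -> Y)): α-rule — add ((!!W || W) -> !X), (!V -> Y).
    ((Z && W) && W): α-rule — add (Z && W), W.
    (Z && W): α-rule — add Z, W.
    ((!!W || W) -> !X): β-rule — branch into !(!!W || W)  //  !X.
      branch 1.1 (add !(!!W || W)):
        !(!!W || W): α-rule — add !!!W, !W.
        × closes — contains both W and !W.
      branch 1.2 (add !X):
        (!V -> Y): β-rule — branch into !!V  //  Y.
          branch 1.2.1 (add !!V):
            × closes — contains both V and !V.
          branch 1.2.2 (add Y):
            ○ open, literals {V=0, W=1, X=0, Y=1, Z=1}.
  branch 2 (add !(!V && ((Z && W) && W)), !(((!!W || W) -> !X) && (!V -> Y))):
    !(!V && ((Z && W) && W)): β-rule — branch into !!V  //  !((Z && W) && W).
      branch 2.1 (add !!V):
        !(((!!W || W) -> !X) && (!V -> Y)): β-rule — branch into !((!!W || W) -> !X)  //  !(!V -> Y).
          branch 2.1.1 (add !((!!W || W) -> !X)):
            !((!!W || W) -> !X): α-rule — add (!!W || W), !!X.
            (!!W || W): β-rule — branch into !!W  //  W.
              branch 2.1.1.1 (add !!W):
                !!W: drop double negation, giving W.
                ○ open, literals {V=1, W=1, X=1}.
              branch 2.1.1.2 (add W):
                ○ open, literals {V=1, W=1, X=1}.
          branch 2.1.2 (add !(!V -> Y)):
            !(!V -> Y): α-rule — add !V, !Y.
            × closes — contains both V and !V.
      branch 2.2 (add !((Z && W) && W)):
        !(((!!W || W) -> !X) && (!V -> Y)): β-rule — branch into !((!!W || W) -> !X)  //  !(!V -> Y).
          branch 2.2.1 (add !((!!W || W) -> !X)):
            !((!!W || W) -> !X): α-rule — add (!!W || W), !!X.
            !((Z && W) && W): β-rule — branch into !(Z && W)  //  !W.
              branch 2.2.1.1 (add !(Z && W)):
                (!!W || W): β-rule — branch into !!W  //  W.
                  branch 2.2.1.1.1 (add !!W):
                    !!W: drop double negation, giving W.
                    !(Z && W): β-rule — branch into !Z  //  !W.
                      branch 2.2.1.1.1.1 (add !Z):
                        ○ open, literals {W=1, X=1, Z=0}.
                      branch 2.2.1.1.1.2 (add !W):
                        × closes — contains both W and !W.
                  branch 2.2.1.1.2 (add W):
                    !(Z && W): β-rule — branch into !Z  //  !W.
                      branch 2.2.1.1.2.1 (add !Z):
                        ○ open, literals {W=1, X=1, Z=0}.
                      branch 2.2.1.1.2.2 (add !W):
                        × closes — contains both W and !W.
              branch 2.2.1.2 (add !W):
                (!!W || W): β-rule — branch into !!W  //  W.
                  branch 2.2.1.2.1 (add !!W):
                    !!W: drop double negation, giving W.
                    × closes — contains both W and !W.
                  branch 2.2.1.2.2 (add W):
                    × closes — contains both W and !W.
          branch 2.2.2 (add !(!V -> Y)):
            !(!V -> Y): α-rule — add !V, !Y.
            !((Z && W) && W): β-rule — branch into !(Z && W)  //  !W.
              branch 2.2.2.1 (add !(Z && W)):
                !(Z && W): β-rule — branch into !Z  //  !W.
                  branch 2.2.2.1.1 (add !Z):
                    ○ open, literals {V=0, Y=0, Z=0}.
                  branch 2.2.2.1.2 (add !W):
                    ○ open, literals {V=0, W=0, Y=0}.
              branch 2.2.2.2 (add !W):
                ○ open, literals {V=0, W=0, Y=0}.
7 branches closed, 8 open.
Each open branch fixes some atoms; the unmentioned ones are free. Counting distinct full assignments: branch {V=0, W=1, X=0, Y=1, Z=1} (none free) contributes 1 new; branch {V=1, W=1, X=1} (Z, Y) contributes 4 new; branch {V=1, W=1, X=1} (Z, Y) contributes 0 new; branch {W=1, X=1, Z=0} (V, Y) contributes 2 new; branch {W=1, X=1, Z=0} (V, Y) contributes 0 new; branch {V=0, Y=0, Z=0} (W, X) contributes 3 new; branch {V=0, W=0, Y=0} (Z, X) contributes 2 new; branch {V=0, W=0, Y=0} (Z, X) contributes 0 new. Total: 12.

12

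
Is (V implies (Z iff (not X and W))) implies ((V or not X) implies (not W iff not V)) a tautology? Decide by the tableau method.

Not valid

Assume the negation and expand:
Initial set: {not ((V implies (Z iff (not X and W))) implies ((V or not X) implies (not W iff not V)))}.
not ((V implies (Z iff (not X and W))) implies ((V or not X) implies (not W iff not V))): α-rule — add (V implies (Z iff (not X and W))), not ((V or not X) implies (not W iff not V)).
not ((V or not X) implies (not W iff not V)): α-rule — add (V or not X), not (not W iff not V).
(V implies (Z iff (not X and W))): β-rule — branch into not V  //  (Z iff (not X and W)).
  branch 1 (add not V):
    (V or not X): β-rule — branch into V  //  not X.
      branch 1.1 (add V):
        × closes — contains both V and not V.
      branch 1.2 (add not X):
        not (not W iff not V): β-rule — branch into not W, not not V  //  not not W, not V.
          branch 1.2.1 (add not W, not not V):
            × closes — contains both V and not V.
          branch 1.2.2 (add not not W, not V):
            ○ open, literals {V=false, W=true, X=false}.
  branch 2 (add (Z iff (not X and W))):
    (V or not X): β-rule — branch into V  //  not X.
      branch 2.1 (add V):
        not (not W iff not V): β-rule — branch into not W, not not V  //  not not W, not V.
          branch 2.1.1 (add not W, not not V):
            (Z iff (not X and W)): β-rule — branch into Z, (not X and W)  //  not Z, not (not X and W).
              branch 2.1.1.1 (add Z, (not X and W)):
                (not X and W): α-rule — add not X, W.
                × closes — contains both W and not W.
              branch 2.1.1.2 (add not Z, not (not X and W)):
                not (not X and W): β-rule — branch into not not X  //  not W.
                  branch 2.1.1.2.1 (add not not X):
                    ○ open, literals {V=true, W=false, X=true, Z=false}.
                  branch 2.1.1.2.2 (add not W):
                    ○ open, literals {V=true, W=false, Z=false}.
          branch 2.1.2 (add not not W, not V):
            × closes — contains both V and not V.
      branch 2.2 (add not X):
        not (not W iff not V): β-rule — branch into not W, not not V  //  not not W, not V.
          branch 2.2.1 (add not W, not not V):
            (Z iff (not X and W)): β-rule — branch into Z, (not X and W)  //  not Z, not (not X and W).
              branch 2.2.1.1 (add Z, (not X and W)):
                (not X and W): α-rule — add not X, W.
                × closes — contains both W and not W.
              branch 2.2.1.2 (add not Z, not (not X and W)):
                not (not X and W): β-rule — branch into not not X  //  not W.
                  branch 2.2.1.2.1 (add not not X):
                    × closes — contains both X and not X.
                  branch 2.2.1.2.2 (add not W):
                    ○ open, literals {V=true, W=false, X=false, Z=false}.
          branch 2.2.2 (add not not W, not V):
            (Z iff (not X and W)): β-rule — branch into Z, (not X and W)  //  not Z, not (not X and W).
              branch 2.2.2.1 (add Z, (not X and W)):
                (not X and W): α-rule — add not X, W.
                ○ open, literals {V=false, W=true, X=false, Z=true}.
              branch 2.2.2.2 (add not Z, not (not X and W)):
                not (not X and W): β-rule — branch into not not X  //  not W.
                  branch 2.2.2.2.1 (add not not X):
                    × closes — contains both X and not X.
                  branch 2.2.2.2.2 (add not W):
                    × closes — contains both W and not W.
8 branches closed, 5 open.
An open branch gives a countermodel: V=false, W=true, X=false (unmentioned atoms arbitrary); under it the original formula is false.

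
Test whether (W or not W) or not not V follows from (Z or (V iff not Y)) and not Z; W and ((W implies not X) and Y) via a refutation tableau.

Yes

Initial set: {((Z or (V iff not Y)) and not Z); (W and ((W implies not X) and Y)); not ((W or not W) or not not V)}.
((Z or (V iff not Y)) and not Z): α-rule — add (Z or (V iff not Y)), not Z.
(W and ((W implies not X) and Y)): α-rule — add W, ((W implies not X) and Y).
not ((W or not W) or not not V): α-rule — add not (W or not W), not not not V.
((W implies not X) and Y): α-rule — add (W implies not X), Y.
not (W or not W): α-rule — add not W, not not W.
× closes — contains both W and not W.
All 1 branch closes.
Every branch closed, so the premises entail the conclusion.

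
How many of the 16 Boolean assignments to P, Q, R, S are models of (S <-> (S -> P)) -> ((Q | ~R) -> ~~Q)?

15

Initial set: {((S <-> (S -> P)) -> ((Q | ~R) -> ~~Q))}.
((S <-> (S -> P)) -> ((Q | ~R) -> ~~Q)): β-rule — branch into ~(S <-> (S -> P))  //  ((Q | ~R) -> ~~Q).
  branch 1 (add ~(S <-> (S -> P))):
    ~(S <-> (S -> P)): β-rule — branch into S, ~(S -> P)  //  ~S, (S -> P).
      branch 1.1 (add S, ~(S -> P)):
        ~(S -> P): α-rule — add S, ~P.
        ○ open, literals {P=F, S=T}.
      branch 1.2 (add ~S, (S -> P)):
        (S -> P): β-rule — branch into ~S  //  P.
          branch 1.2.1 (add ~S):
            ○ open, literals {S=F}.
          branch 1.2.2 (add P):
            ○ open, literals {P=T, S=F}.
  branch 2 (add ((Q | ~R) -> ~~Q)):
    ((Q | ~R) -> ~~Q): β-rule — branch into ~(Q | ~R)  //  ~~Q.
      branch 2.1 (add ~(Q | ~R)):
        ~(Q | ~R): α-rule — add ~Q, ~~R.
        ○ open, literals {Q=F, R=T}.
      branch 2.2 (add ~~Q):
        ~~Q: drop double negation, giving Q.
        ○ open, literals {Q=T}.
0 branches closed, 5 open.
Each open branch fixes some atoms; the unmentioned ones are free. Counting distinct full assignments: branch {P=F, S=T} (Q, R) contributes 4 new; branch {S=F} (P, Q, R) contributes 8 new; branch {P=T, S=F} (Q, R) contributes 0 new; branch {Q=F, R=T} (P, S) contributes 1 new; branch {Q=T} (P, R, S) contributes 2 new. Total: 15.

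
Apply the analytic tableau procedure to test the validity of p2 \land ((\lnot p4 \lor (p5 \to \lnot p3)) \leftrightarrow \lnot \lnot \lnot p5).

Assume the negation and expand:
Initial set: {\lnot (p2 \land ((\lnot p4 \lor (p5 \to \lnot p3)) \leftrightarrow \lnot \lnot \lnot p5))}.
\lnot (p2 \land ((\lnot p4 \lor (p5 \to \lnot p3)) \leftrightarrow \lnot \lnot \lnot p5)): β-rule — branch into \lnot p2  //  \lnot ((\lnot p4 \lor (p5 \to \lnot p3)) \leftrightarrow \lnot \lnot \lnot p5).
  branch 1 (add \lnot p2):
    ○ open, literals {p2=F}.
  branch 2 (add \lnot ((\lnot p4 \lor (p5 \to \lnot p3)) \leftrightarrow \lnot \lnot \lnot p5)):
    \lnot ((\lnot p4 \lor (p5 \to \lnot p3)) \leftrightarrow \lnot \lnot \lnot p5): β-rule — branch into (\lnot p4 \lor (p5 \to \lnot p3)), \lnot \lnot \lnot \lnot p5  //  \lnot (\lnot p4 \lor (p5 \to \lnot p3)), \lnot \lnot \lnot p5.
      branch 2.1 (add (\lnot p4 \lor (p5 \to \lnot p3)), \lnot \lnot \lnot \lnot p5):
        \lnot \lnot \lnot \lnot p5: drop double negation, giving \lnot \lnot p5.
        (\lnot p4 \lor (p5 \to \lnot p3)): β-rule — branch into \lnot p4  //  (p5 \to \lnot p3).
          branch 2.1.1 (add \lnot p4):
            ○ open, literals {p4=F, p5=T}.
          branch 2.1.2 (add (p5 \to \lnot p3)):
            (p5 \to \lnot p3): β-rule — branch into \lnot p5  //  \lnot p3.
              branch 2.1.2.1 (add \lnot p5):
                × closes — contains both p5 and \lnot p5.
              branch 2.1.2.2 (add \lnot p3):
                ○ open, literals {p3=F, p5=T}.
      branch 2.2 (add \lnot (\lnot p4 \lor (p5 \to \lnot p3)), \lnot \lnot \lnot p5):
        \lnot (\lnot p4 \lor (p5 \to \lnot p3)): α-rule — add \lnot \lnot p4, \lnot (p5 \to \lnot p3).
        \lnot \lnot \lnot p5: drop double negation, giving \lnot p5.
        \lnot (p5 \to \lnot p3): α-rule — add p5, \lnot \lnot p3.
        × closes — contains both p5 and \lnot p5.
2 branches closed, 3 open.
An open branch gives a countermodel: p2=F (unmentioned atoms arbitrary); under it the original formula is false.

Not valid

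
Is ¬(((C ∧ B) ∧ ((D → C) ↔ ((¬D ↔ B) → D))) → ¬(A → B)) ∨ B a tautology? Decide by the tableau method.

Not valid

Assume the negation and expand:
Initial set: {F (¬(((C ∧ B) ∧ ((D → C) ↔ ((¬D ↔ B) → D))) → ¬(A → B)) ∨ B)}.
F (¬(((C ∧ B) ∧ ((D → C) ↔ ((¬D ↔ B) → D))) → ¬(A → B)) ∨ B): α-rule — add F ¬(((C ∧ B) ∧ ((D → C) ↔ ((¬D ↔ B) → D))) → ¬(A → B)), F B.
F ¬(((C ∧ B) ∧ ((D → C) ↔ ((¬D ↔ B) → D))) → ¬(A → B)): β-rule — branch into F ((C ∧ B) ∧ ((D → C) ↔ ((¬D ↔ B) → D)))  //  T ¬(A → B).
  branch 1 (add F ((C ∧ B) ∧ ((D → C) ↔ ((¬D ↔ B) → D)))):
    F ((C ∧ B) ∧ ((D → C) ↔ ((¬D ↔ B) → D))): β-rule — branch into F (C ∧ B)  //  F ((D → C) ↔ ((¬D ↔ B) → D)).
      branch 1.1 (add F (C ∧ B)):
        F (C ∧ B): β-rule — branch into F C  //  F B.
          branch 1.1.1 (add F C):
            ○ open, literals {B=false, C=false}.
          branch 1.1.2 (add F B):
            ○ open, literals {B=false}.
      branch 1.2 (add F ((D → C) ↔ ((¬D ↔ B) → D))):
        F ((D → C) ↔ ((¬D ↔ B) → D)): β-rule — branch into T (D → C), F ((¬D ↔ B) → D)  //  F (D → C), T ((¬D ↔ B) → D).
          branch 1.2.1 (add T (D → C), F ((¬D ↔ B) → D)):
            F ((¬D ↔ B) → D): α-rule — add T (¬D ↔ B), F D.
            T (D → C): β-rule — branch into F D  //  T C.
              branch 1.2.1.1 (add F D):
                T (¬D ↔ B): β-rule — branch into T ¬D, T B  //  F ¬D, F B.
                  branch 1.2.1.1.1 (add T ¬D, T B):
                    × closes — contains both B and ¬B.
                  branch 1.2.1.1.2 (add F ¬D, F B):
                    × closes — contains both D and ¬D.
              branch 1.2.1.2 (add T C):
                T (¬D ↔ B): β-rule — branch into T ¬D, T B  //  F ¬D, F B.
                  branch 1.2.1.2.1 (add T ¬D, T B):
                    × closes — contains both B and ¬B.
                  branch 1.2.1.2.2 (add F ¬D, F B):
                    × closes — contains both D and ¬D.
          branch 1.2.2 (add F (D → C), T ((¬D ↔ B) → D)):
            F (D → C): α-rule — add T D, F C.
            T ((¬D ↔ B) → D): β-rule — branch into F (¬D ↔ B)  //  T D.
              branch 1.2.2.1 (add F (¬D ↔ B)):
                F (¬D ↔ B): β-rule — branch into T ¬D, F B  //  F ¬D, T B.
                  branch 1.2.2.1.1 (add T ¬D, F B):
                    × closes — contains both D and ¬D.
                  branch 1.2.2.1.2 (add F ¬D, T B):
                    × closes — contains both B and ¬B.
              branch 1.2.2.2 (add T D):
                ○ open, literals {B=false, C=false, D=true}.
  branch 2 (add T ¬(A → B)):
    T ¬(A → B): α-rule — add T A, F B.
    ○ open, literals {A=true, B=false}.
6 branches closed, 4 open.
An open branch gives a countermodel: B=false, C=false (unmentioned atoms arbitrary); under it the original formula is false.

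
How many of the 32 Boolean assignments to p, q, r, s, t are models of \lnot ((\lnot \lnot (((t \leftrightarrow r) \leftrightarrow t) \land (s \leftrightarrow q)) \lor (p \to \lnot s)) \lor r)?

4

Initial set: {\lnot ((\lnot \lnot (((t \leftrightarrow r) \leftrightarrow t) \land (s \leftrightarrow q)) \lor (p \to \lnot s)) \lor r)}.
\lnot ((\lnot \lnot (((t \leftrightarrow r) \leftrightarrow t) \land (s \leftrightarrow q)) \lor (p \to \lnot s)) \lor r): α-rule — add \lnot (\lnot \lnot (((t \leftrightarrow r) \leftrightarrow t) \land (s \leftrightarrow q)) \lor (p \to \lnot s)), \lnot r.
\lnot (\lnot \lnot (((t \leftrightarrow r) \leftrightarrow t) \land (s \leftrightarrow q)) \lor (p \to \lnot s)): α-rule — add \lnot \lnot \lnot (((t \leftrightarrow r) \leftrightarrow t) \land (s \leftrightarrow q)), \lnot (p \to \lnot s).
\lnot \lnot \lnot (((t \leftrightarrow r) \leftrightarrow t) \land (s \leftrightarrow q)): drop double negation, giving \lnot (((t \leftrightarrow r) \leftrightarrow t) \land (s \leftrightarrow q)).
\lnot (p \to \lnot s): α-rule — add p, \lnot \lnot s.
\lnot (((t \leftrightarrow r) \leftrightarrow t) \land (s \leftrightarrow q)): β-rule — branch into \lnot ((t \leftrightarrow r) \leftrightarrow t)  //  \lnot (s \leftrightarrow q).
  branch 1 (add \lnot ((t \leftrightarrow r) \leftrightarrow t)):
    \lnot ((t \leftrightarrow r) \leftrightarrow t): β-rule — branch into (t \leftrightarrow r), \lnot t  //  \lnot (t \leftrightarrow r), t.
      branch 1.1 (add (t \leftrightarrow r), \lnot t):
        (t \leftrightarrow r): β-rule — branch into t, r  //  \lnot t, \lnot r.
          branch 1.1.1 (add t, r):
            × closes — contains both t and \lnot t.
          branch 1.1.2 (add \lnot t, \lnot r):
            ○ open, literals {p=true, r=false, s=true, t=false}.
      branch 1.2 (add \lnot (t \leftrightarrow r), t):
        \lnot (t \leftrightarrow r): β-rule — branch into t, \lnot r  //  \lnot t, r.
          branch 1.2.1 (add t, \lnot r):
            ○ open, literals {p=true, r=false, s=true, t=true}.
          branch 1.2.2 (add \lnot t, r):
            × closes — contains both t and \lnot t.
  branch 2 (add \lnot (s \leftrightarrow q)):
    \lnot (s \leftrightarrow q): β-rule — branch into s, \lnot q  //  \lnot s, q.
      branch 2.1 (add s, \lnot q):
        ○ open, literals {p=true, q=false, r=false, s=true}.
      branch 2.2 (add \lnot s, q):
        × closes — contains both s and \lnot s.
3 branches closed, 3 open.
Each open branch fixes some atoms; the unmentioned ones are free. Counting distinct full assignments: branch {p=true, r=false, s=true, t=false} (q) contributes 2 new; branch {p=true, r=false, s=true, t=true} (q) contributes 2 new; branch {p=true, q=false, r=false, s=true} (t) contributes 0 new. Total: 4.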